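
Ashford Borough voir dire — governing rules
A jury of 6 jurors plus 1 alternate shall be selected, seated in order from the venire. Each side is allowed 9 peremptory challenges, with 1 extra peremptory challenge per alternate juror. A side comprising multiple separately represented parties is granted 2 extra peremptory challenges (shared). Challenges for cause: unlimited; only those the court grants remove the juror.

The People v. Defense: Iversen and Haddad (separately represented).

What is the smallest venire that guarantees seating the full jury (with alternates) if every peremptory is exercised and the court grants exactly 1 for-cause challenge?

30

Seats to fill: 6 + 1 alternates = 7.
Peremptories — The People: 9 + 1×1 = 10; Defense: 9 + 1×1 + 2 = 12; total 22.
For-cause removals: 1.
Minimum venire: 7 + 22 + 1 = 30.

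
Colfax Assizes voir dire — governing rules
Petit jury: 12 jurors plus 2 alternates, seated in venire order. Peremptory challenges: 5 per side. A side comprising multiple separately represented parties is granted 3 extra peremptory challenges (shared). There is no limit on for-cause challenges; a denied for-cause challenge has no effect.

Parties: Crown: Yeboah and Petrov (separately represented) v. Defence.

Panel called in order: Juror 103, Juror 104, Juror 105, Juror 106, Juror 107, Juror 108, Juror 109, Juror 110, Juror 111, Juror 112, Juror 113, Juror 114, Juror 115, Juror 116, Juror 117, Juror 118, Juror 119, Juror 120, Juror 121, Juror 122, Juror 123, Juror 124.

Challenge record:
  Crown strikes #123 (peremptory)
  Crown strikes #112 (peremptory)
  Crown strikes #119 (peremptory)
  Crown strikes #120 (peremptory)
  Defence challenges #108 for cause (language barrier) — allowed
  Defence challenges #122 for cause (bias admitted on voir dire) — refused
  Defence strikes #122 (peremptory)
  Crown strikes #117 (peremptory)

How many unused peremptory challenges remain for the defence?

Defence allotment: 5.
Defence peremptories used: #122 — 1 (for-cause on #108, #122 don't count).
Remaining: 5 − 1 = 4.

4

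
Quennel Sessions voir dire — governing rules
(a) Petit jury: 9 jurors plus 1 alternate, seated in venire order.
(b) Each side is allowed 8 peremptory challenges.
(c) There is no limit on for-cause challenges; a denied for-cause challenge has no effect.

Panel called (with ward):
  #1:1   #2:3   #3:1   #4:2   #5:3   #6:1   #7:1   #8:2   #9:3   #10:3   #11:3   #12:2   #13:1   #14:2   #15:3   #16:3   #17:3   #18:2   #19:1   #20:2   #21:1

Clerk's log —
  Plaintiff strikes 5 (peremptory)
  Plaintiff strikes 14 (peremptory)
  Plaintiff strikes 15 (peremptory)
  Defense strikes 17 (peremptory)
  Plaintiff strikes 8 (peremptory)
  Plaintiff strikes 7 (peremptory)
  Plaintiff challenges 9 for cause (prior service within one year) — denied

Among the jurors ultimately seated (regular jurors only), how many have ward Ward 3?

4

Removed: #5, #7, #8, #14, #15, #17.
Seated jurors 1–9: #1, #2, #3, #4, #6, #9, #10, #11, #12 (alternates #13 not counted).
Of those, in Ward 3: #2, #9, #10, #11 → 4.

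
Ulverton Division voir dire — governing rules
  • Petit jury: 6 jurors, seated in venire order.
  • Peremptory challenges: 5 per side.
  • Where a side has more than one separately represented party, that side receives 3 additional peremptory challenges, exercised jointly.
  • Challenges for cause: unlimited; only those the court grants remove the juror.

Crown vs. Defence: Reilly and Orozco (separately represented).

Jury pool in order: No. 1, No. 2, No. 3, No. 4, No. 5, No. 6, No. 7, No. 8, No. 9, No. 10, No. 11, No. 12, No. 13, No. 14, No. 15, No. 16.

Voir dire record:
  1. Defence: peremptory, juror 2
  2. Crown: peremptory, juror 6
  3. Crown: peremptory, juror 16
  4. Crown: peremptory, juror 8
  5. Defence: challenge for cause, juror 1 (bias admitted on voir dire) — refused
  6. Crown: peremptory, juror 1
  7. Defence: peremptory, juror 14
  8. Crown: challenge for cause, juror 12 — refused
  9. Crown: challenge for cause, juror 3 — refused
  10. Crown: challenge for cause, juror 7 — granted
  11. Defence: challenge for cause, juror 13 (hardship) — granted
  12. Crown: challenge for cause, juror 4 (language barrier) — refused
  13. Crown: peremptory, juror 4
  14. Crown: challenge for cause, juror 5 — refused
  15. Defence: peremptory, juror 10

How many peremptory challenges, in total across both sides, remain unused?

Crown allotment: 5. Defence allotment: 5 base + 3 multi-party = 8.
Crown peremptories used: #6, #16, #8, #1, #4 — 5 (for-cause on #12, #3, #7, #4, #5 don't count).
Defence peremptories used: #2, #14, #10 — 3 (for-cause on #1, #13 don't count).
Remaining: (5 − 5) + (8 − 3) = 5.

5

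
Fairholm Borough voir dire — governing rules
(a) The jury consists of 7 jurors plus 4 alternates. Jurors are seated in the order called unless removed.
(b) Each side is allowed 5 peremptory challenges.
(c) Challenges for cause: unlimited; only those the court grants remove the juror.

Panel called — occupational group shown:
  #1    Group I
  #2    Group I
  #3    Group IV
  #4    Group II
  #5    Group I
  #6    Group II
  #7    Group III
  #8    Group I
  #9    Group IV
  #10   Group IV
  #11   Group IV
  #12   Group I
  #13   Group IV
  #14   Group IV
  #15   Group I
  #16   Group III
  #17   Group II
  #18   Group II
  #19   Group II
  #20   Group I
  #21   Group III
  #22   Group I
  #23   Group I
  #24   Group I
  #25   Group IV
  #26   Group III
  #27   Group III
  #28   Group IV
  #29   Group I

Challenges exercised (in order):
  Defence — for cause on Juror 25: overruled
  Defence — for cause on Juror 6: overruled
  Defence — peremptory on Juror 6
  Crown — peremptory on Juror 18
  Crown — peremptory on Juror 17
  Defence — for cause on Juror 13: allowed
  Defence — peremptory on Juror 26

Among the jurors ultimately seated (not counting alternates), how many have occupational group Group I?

4

Removed: #6, #13, #17, #18, #26.
Seated jurors 1–7: #1, #2, #3, #4, #5, #7, #8 (alternates #9, #10, #11, #12 not counted).
Of those, in Group I: #1, #2, #5, #8 → 4.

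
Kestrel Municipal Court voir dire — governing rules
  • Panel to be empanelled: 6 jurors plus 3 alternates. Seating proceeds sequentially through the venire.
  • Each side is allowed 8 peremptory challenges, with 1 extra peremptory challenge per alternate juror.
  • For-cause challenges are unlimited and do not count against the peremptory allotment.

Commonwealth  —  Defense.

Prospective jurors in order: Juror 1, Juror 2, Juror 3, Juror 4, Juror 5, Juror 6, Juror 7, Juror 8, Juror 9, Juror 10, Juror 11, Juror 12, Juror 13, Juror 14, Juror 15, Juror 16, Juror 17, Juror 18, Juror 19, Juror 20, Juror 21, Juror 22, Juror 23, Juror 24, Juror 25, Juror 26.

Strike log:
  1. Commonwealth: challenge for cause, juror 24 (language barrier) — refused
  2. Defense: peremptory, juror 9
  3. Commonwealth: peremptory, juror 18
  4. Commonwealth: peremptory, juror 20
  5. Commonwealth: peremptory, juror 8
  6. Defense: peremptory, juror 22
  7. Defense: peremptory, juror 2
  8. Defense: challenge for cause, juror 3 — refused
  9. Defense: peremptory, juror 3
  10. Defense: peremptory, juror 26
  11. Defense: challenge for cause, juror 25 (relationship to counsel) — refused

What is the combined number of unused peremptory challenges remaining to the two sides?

Commonwealth allotment: 8 base + 1 × 3 alternates = 11. Defense allotment: 8 base + 1 × 3 alternates = 11.
Commonwealth peremptories used: #18, #20, #8 — 3 (the for-cause on #24 doesn't count).
Defense peremptories used: #9, #22, #2, #3, #26 — 5 (for-cause on #3, #25 don't count).
Remaining: (11 − 3) + (11 − 5) = 14.

14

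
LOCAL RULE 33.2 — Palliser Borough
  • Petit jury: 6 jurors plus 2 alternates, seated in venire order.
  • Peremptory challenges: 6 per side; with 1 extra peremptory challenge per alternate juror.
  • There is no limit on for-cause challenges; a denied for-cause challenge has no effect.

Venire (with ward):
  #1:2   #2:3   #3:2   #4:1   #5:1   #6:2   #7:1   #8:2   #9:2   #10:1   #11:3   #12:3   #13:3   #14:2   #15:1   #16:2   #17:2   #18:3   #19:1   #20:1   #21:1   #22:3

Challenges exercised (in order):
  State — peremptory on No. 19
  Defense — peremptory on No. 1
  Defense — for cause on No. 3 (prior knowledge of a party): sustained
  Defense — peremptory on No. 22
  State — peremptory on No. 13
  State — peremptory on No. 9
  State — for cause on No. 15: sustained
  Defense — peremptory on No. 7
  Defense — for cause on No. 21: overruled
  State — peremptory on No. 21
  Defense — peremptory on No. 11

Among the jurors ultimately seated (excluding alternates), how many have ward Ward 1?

3

Removed: #1, #3, #7, #9, #11, #13, #15, #19, #21, #22.
Seated jurors 1–6: #2, #4, #5, #6, #8, #10 (alternates #12, #14 not counted).
Of those, in Ward 1: #4, #5, #10 → 3.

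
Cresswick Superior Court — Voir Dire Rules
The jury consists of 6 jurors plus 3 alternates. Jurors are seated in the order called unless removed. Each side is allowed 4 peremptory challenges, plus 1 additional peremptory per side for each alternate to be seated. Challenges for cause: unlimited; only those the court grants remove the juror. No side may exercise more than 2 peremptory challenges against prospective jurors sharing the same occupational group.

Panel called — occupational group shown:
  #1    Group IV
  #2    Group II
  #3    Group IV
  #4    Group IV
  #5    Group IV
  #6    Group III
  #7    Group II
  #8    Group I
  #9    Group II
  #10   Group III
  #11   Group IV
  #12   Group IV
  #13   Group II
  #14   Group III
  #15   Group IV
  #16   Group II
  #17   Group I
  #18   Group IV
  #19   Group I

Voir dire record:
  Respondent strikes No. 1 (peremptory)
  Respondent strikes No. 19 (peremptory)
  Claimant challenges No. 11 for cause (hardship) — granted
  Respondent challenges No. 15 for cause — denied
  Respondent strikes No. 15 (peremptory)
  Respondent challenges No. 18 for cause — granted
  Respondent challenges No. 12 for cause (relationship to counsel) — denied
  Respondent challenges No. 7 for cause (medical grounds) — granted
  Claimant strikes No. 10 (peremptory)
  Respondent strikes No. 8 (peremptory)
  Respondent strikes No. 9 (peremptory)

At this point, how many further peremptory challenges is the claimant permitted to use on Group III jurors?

1

Claimant peremptories so far: #10 — 1 of 7 used, 6 left overall.
Against Group III: #10 — 1 used; per-group cap 2 leaves 1.
Binding limit: min(6, 1) = 1.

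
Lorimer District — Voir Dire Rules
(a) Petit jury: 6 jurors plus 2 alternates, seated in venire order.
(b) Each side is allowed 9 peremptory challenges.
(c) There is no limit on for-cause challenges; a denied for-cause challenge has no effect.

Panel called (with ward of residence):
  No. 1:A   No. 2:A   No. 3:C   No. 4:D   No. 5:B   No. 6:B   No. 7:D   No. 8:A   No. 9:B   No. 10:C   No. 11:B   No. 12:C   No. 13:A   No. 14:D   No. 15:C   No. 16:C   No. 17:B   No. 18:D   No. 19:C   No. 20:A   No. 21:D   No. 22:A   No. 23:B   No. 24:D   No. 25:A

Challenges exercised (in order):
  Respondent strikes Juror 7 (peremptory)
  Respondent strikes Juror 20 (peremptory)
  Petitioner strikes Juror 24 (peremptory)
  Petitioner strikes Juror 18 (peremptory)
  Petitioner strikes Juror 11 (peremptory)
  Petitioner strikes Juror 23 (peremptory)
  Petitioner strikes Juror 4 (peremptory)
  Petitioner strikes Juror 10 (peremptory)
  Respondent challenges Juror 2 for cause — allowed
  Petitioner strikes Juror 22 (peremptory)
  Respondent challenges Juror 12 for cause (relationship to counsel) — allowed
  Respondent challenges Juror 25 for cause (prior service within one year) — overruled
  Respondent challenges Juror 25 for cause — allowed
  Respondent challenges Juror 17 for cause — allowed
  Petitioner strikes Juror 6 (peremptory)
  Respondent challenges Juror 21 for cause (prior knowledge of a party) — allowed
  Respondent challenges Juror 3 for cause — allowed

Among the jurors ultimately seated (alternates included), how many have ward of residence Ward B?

Removed: #2, #3, #4, #6, #7, #10, #11, #12, #17, #18, #20, #21, #22, #23, #24, #25.
Seated (8 incl. alternates): #1, #5, #8, #9, #13, #14, #15, #16.
Of those, in Ward B: #5, #9 → 2.

2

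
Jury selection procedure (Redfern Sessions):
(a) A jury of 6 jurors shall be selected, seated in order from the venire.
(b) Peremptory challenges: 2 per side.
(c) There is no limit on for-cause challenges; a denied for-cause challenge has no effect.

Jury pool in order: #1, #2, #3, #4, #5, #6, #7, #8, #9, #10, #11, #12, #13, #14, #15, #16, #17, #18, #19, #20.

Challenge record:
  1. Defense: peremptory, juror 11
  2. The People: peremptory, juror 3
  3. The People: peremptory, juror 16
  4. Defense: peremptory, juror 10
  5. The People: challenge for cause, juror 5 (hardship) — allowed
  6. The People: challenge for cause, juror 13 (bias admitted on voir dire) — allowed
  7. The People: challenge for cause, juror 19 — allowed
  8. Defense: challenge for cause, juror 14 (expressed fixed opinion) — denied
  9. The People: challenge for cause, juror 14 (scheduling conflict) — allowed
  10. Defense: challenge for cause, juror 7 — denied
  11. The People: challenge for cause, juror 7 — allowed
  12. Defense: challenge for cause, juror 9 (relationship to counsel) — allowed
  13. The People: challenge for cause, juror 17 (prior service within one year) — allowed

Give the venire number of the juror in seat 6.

Removed: #3, #5, #7, #9, #10, #11, #13, #14, #16, #17, #19.
Filling seats in venire order through position 6: #1, #2, #4, #6, #8, #12.
So seat 6 is #12.

12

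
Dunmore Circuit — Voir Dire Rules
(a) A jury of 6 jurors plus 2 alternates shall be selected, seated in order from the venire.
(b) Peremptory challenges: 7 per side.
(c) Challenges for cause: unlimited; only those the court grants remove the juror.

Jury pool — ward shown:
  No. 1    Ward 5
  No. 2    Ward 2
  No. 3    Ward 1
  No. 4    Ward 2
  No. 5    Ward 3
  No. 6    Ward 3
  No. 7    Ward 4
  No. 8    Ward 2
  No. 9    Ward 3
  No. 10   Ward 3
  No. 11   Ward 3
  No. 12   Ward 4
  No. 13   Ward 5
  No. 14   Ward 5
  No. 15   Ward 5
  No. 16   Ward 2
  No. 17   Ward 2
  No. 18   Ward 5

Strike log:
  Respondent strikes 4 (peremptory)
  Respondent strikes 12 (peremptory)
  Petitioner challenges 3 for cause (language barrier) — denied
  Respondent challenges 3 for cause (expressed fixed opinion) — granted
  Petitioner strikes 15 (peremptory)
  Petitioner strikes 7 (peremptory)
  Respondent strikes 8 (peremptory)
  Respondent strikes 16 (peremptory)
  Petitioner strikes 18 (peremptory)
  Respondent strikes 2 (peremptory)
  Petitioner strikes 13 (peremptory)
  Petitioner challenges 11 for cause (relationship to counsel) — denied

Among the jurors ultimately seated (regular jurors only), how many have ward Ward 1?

Removed: #2, #3, #4, #7, #8, #12, #13, #15, #16, #18.
Seated jurors 1–6: #1, #5, #6, #9, #10, #11 (alternates #14, #17 not counted).
None of those are in Ward 1 → 0.

0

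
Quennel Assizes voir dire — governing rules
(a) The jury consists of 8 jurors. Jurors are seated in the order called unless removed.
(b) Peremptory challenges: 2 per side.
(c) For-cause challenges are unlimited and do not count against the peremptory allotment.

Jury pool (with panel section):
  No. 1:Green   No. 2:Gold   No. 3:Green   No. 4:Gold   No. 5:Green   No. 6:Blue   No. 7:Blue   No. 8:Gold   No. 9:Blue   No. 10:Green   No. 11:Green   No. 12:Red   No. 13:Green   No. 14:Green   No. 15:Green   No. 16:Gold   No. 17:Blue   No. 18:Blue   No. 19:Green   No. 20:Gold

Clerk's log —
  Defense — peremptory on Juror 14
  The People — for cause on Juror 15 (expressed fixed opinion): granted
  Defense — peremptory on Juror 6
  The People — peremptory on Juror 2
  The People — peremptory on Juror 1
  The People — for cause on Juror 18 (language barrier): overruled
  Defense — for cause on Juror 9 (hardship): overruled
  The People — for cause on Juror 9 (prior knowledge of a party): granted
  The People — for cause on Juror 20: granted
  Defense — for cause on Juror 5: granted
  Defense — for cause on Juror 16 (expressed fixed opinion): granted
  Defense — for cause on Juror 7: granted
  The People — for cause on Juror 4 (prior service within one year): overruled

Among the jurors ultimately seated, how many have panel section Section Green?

4

Removed: #1, #2, #5, #6, #7, #9, #14, #15, #16, #20.
Seated jurors 1–8: #3, #4, #8, #10, #11, #12, #13, #17.
Of those, in Section Green: #3, #10, #11, #13 → 4.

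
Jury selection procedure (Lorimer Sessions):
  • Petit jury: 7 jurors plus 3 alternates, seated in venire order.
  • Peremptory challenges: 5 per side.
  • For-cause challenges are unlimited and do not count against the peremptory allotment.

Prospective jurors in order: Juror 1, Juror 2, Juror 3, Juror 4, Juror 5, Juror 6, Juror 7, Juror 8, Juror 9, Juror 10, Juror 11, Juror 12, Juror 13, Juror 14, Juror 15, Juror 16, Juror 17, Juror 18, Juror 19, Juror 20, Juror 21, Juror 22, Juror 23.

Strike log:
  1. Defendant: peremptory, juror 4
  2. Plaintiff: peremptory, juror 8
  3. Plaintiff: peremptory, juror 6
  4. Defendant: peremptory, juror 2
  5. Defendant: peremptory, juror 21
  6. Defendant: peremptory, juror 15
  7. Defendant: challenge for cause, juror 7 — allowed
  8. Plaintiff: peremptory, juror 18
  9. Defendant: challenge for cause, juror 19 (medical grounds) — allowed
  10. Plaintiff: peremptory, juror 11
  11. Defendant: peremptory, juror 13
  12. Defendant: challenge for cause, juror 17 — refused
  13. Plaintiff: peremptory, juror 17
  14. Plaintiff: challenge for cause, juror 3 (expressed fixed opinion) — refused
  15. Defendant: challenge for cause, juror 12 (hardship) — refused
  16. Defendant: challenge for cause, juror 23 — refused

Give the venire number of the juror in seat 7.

14

Removed: #2, #4, #6, #7, #8, #11, #13, #15, #17, #18, #19, #21. (#3, #12, #23 stay — for-cause denied.)
Seating in order: seats 1–7 → #1, #3, #5, #9, #10, #12, #14; alternates → #16, #20, #22.
So seat 7 is #14.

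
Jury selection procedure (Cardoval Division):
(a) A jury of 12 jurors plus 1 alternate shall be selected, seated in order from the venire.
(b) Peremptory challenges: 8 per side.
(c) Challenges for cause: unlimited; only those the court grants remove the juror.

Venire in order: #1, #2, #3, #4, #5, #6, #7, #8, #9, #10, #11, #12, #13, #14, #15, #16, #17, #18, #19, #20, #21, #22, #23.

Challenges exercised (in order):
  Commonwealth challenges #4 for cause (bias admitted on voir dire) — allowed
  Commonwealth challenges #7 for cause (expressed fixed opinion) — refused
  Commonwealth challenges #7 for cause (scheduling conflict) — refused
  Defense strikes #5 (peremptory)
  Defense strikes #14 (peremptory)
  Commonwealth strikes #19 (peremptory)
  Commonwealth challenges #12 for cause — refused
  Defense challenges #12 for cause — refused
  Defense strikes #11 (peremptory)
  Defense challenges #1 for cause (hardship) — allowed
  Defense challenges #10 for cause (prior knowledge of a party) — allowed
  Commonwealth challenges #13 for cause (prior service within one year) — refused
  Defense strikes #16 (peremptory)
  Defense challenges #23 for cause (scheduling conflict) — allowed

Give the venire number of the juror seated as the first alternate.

Removed: #1, #4, #5, #10, #11, #14, #16, #19, #23. (#7, #12, #13 stay — for-cause denied.)
Seating in order: seats 1–12 → #2, #3, #6, #7, #8, #9, #12, #13, #15, #17, #18, #20; alternates → #21.
So alternate 1 is #21.

21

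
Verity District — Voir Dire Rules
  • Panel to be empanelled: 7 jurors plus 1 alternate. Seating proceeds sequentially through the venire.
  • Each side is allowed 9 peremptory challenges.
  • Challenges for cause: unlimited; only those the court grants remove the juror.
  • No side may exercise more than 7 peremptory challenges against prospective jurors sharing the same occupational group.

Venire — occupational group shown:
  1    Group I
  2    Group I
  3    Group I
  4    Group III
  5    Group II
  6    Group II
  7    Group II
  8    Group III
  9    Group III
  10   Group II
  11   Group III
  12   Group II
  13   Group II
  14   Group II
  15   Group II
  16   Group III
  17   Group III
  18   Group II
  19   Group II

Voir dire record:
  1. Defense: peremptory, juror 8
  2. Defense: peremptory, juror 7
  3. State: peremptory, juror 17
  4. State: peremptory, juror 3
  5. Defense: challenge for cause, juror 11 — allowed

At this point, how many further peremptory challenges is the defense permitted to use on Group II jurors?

6

Defense peremptories so far: #8, #7 — 2 of 9 used, 7 left overall.
Against Group II: #7 — 1 used; per-group cap 7 leaves 6.
Binding limit: min(7, 6) = 6.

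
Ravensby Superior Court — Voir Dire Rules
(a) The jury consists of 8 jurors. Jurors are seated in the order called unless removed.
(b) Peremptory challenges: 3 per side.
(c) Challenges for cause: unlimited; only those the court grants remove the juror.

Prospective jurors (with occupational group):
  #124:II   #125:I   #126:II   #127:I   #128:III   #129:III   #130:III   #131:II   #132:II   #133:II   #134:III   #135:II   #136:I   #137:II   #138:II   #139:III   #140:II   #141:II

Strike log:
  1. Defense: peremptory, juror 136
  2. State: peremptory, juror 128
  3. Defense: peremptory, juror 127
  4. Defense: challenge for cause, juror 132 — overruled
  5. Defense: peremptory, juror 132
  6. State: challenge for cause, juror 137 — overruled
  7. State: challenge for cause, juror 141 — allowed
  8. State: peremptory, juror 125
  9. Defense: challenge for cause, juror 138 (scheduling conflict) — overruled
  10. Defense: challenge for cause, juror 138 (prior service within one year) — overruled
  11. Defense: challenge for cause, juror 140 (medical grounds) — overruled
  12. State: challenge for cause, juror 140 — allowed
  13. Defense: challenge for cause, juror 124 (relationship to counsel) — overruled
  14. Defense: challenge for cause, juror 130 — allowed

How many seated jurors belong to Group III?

2

Removed: #125, #127, #128, #130, #132, #136, #140, #141.
Seated jurors 1–8: #124, #126, #129, #131, #133, #134, #135, #137.
Of those, in Group III: #129, #134 → 2.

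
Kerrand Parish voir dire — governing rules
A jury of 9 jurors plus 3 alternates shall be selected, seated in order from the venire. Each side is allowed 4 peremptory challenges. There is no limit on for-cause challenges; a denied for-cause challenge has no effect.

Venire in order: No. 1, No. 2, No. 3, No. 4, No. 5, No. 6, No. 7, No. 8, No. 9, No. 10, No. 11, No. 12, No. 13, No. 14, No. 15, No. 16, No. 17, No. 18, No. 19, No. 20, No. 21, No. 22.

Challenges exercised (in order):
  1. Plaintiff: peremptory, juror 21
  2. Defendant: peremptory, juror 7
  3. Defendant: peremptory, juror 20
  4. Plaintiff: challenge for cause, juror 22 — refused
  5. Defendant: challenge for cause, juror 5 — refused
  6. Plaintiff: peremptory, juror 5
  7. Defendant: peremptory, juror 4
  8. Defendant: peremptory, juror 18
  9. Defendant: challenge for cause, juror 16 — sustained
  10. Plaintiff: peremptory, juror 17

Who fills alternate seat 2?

Removed: #4, #5, #7, #16, #17, #18, #20, #21. (#22 stays — for-cause denied.)
Seating in order: seats 1–9 → #1, #2, #3, #6, #8, #9, #10, #11, #12; alternates → #13, #14, #15.
So alternate 2 is #14.

14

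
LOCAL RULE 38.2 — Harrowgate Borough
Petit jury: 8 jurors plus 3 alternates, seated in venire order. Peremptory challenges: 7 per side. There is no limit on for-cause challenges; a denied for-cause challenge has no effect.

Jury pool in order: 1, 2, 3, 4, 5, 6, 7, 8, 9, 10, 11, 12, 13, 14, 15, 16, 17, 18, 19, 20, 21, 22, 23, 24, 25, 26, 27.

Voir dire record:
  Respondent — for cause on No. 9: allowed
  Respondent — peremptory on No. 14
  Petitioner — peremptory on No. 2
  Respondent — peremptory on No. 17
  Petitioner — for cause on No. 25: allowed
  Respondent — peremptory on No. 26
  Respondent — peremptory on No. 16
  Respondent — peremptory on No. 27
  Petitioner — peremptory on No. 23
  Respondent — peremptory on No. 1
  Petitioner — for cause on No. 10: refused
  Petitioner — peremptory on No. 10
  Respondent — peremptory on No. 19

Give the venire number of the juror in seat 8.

Removed: #1, #2, #9, #10, #14, #16, #17, #19, #23, #25, #26, #27.
Filling seats in venire order through position 8: #3, #4, #5, #6, #7, #8, #11, #12.
So seat 8 is #12.

12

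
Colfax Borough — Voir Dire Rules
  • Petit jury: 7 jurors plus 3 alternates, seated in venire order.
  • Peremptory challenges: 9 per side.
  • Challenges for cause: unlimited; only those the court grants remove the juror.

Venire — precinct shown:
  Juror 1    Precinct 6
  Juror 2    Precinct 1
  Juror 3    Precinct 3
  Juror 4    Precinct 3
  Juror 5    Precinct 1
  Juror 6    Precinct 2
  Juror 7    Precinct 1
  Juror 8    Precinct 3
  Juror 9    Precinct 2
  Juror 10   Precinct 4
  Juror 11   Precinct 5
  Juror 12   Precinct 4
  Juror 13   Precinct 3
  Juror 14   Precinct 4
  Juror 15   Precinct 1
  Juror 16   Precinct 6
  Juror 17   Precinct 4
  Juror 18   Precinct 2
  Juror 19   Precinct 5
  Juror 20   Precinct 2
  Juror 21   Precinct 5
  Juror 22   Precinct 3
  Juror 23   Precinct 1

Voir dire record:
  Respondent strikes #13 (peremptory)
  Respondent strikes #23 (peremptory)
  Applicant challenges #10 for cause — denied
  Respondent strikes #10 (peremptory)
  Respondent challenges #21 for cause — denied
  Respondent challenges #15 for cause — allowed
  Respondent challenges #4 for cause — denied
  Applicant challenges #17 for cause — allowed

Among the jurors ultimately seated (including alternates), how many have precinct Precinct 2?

2

Removed: #10, #13, #15, #17, #23.
Seated (10 incl. alternates): #1, #2, #3, #4, #5, #6, #7, #8, #9, #11.
Of those, in Precinct 2: #6, #9 → 2.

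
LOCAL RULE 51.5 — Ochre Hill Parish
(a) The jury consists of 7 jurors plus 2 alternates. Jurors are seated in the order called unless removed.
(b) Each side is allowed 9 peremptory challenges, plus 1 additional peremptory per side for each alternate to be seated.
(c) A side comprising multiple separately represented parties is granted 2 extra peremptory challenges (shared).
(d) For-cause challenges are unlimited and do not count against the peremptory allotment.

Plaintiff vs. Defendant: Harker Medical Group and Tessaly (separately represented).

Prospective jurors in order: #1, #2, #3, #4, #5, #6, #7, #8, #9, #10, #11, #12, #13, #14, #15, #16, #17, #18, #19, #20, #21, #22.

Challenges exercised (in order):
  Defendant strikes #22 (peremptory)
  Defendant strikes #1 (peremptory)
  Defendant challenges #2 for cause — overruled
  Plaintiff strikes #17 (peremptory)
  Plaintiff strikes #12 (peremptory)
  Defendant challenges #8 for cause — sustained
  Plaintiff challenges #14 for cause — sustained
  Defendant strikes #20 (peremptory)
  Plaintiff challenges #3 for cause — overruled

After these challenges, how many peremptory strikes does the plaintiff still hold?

9

Plaintiff allotment: 9 base + 1 × 2 alternates = 11.
Plaintiff peremptories used: #17, #12 — 2 (for-cause on #14, #3 don't count).
Remaining: 11 − 2 = 9.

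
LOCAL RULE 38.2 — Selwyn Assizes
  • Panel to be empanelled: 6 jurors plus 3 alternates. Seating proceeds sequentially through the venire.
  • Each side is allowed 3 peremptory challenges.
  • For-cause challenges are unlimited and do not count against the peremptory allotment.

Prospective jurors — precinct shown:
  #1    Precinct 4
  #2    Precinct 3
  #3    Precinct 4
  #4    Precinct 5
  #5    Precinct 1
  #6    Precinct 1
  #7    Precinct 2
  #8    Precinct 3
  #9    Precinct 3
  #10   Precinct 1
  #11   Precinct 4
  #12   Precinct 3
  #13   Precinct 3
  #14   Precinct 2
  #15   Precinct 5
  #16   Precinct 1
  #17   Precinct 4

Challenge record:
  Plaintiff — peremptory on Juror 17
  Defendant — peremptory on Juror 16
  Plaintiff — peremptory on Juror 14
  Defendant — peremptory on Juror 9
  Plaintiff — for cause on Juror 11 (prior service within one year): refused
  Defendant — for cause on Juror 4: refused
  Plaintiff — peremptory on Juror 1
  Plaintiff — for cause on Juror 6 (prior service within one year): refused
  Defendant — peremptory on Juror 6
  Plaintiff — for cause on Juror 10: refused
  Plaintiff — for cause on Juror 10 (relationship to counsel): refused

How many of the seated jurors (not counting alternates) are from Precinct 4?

Removed: #1, #6, #9, #14, #16, #17.
Seated jurors 1–6: #2, #3, #4, #5, #7, #8 (alternates #10, #11, #12 not counted).
Of those, in Precinct 4: #3 → 1.

1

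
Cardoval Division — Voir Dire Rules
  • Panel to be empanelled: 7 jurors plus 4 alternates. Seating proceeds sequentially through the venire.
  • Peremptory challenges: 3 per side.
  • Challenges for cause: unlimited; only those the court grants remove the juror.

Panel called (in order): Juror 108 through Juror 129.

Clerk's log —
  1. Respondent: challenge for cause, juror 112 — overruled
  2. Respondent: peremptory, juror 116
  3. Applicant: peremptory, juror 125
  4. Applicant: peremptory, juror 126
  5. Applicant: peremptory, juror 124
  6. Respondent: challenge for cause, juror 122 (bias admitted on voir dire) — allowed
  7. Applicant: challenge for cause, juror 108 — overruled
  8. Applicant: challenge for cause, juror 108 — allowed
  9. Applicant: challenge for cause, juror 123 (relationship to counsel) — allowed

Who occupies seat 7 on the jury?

Removed: #108, #116, #122, #123, #124, #125, #126. (#112 stays — for-cause denied.)
Seating in order: seats 1–7 → #109, #110, #111, #112, #113, #114, #115; alternates → #117, #118, #119, #120.
So seat 7 is #115.

115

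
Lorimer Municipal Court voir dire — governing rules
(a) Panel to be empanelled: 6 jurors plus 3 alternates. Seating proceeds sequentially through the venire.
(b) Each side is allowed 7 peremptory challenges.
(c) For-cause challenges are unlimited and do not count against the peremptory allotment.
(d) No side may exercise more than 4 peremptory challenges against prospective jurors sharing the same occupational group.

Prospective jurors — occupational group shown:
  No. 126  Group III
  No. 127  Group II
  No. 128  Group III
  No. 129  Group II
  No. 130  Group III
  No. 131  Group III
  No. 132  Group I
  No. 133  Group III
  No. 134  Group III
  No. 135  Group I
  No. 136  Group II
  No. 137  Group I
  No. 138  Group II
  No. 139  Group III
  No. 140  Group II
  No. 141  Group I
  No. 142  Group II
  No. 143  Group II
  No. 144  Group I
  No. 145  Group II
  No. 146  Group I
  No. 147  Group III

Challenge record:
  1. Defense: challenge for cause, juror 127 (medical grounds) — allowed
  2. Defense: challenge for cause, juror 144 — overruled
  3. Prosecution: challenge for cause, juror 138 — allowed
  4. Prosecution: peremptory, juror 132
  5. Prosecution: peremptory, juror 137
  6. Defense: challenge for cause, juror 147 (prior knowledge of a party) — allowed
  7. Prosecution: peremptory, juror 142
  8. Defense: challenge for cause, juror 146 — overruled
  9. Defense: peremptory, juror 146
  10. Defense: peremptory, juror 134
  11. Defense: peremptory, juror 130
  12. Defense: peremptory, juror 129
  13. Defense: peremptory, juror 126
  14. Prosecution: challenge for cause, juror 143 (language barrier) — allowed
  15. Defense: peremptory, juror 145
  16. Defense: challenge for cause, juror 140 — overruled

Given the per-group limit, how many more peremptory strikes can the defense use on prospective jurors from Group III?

1

Defense peremptories so far: #146, #134, #130, #129, #126, #145 — 6 of 7 used, 1 left overall.
Against Group III: #134, #130, #126 — 3 used; per-group cap 4 leaves 1.
Binding limit: min(1, 1) = 1.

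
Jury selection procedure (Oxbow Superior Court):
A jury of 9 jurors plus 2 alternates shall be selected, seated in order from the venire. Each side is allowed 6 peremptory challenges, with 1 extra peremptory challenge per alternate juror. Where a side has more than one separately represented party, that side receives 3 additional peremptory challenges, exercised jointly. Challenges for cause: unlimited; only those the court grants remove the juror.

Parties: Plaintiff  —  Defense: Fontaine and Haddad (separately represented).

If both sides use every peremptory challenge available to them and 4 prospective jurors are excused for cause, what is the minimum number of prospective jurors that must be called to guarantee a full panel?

Seats to fill: 9 + 2 alternates = 11.
Peremptories — Plaintiff: 6 + 1×2 = 8; Defense: 6 + 1×2 + 3 = 11; total 19.
For-cause removals: 4.
Minimum venire: 11 + 19 + 4 = 34.

34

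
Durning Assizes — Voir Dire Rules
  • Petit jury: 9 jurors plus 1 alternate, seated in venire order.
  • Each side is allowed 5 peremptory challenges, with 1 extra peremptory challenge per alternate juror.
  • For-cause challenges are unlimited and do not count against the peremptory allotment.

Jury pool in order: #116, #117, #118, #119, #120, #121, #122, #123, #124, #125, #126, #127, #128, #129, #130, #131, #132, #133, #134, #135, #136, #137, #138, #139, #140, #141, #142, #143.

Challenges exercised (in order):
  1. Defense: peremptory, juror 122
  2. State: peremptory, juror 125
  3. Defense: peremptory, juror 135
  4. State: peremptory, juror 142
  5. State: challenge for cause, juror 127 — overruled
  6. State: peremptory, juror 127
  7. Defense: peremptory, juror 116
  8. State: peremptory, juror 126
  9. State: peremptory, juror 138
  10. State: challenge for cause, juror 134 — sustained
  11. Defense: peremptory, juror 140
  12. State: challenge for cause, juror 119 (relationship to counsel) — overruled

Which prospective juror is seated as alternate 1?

Removed: #116, #122, #125, #126, #127, #134, #135, #138, #140, #142. (#119 stays — for-cause denied.)
Seating in order: seats 1–9 → #117, #118, #119, #120, #121, #123, #124, #128, #129; alternates → #130.
So alternate 1 is #130.

130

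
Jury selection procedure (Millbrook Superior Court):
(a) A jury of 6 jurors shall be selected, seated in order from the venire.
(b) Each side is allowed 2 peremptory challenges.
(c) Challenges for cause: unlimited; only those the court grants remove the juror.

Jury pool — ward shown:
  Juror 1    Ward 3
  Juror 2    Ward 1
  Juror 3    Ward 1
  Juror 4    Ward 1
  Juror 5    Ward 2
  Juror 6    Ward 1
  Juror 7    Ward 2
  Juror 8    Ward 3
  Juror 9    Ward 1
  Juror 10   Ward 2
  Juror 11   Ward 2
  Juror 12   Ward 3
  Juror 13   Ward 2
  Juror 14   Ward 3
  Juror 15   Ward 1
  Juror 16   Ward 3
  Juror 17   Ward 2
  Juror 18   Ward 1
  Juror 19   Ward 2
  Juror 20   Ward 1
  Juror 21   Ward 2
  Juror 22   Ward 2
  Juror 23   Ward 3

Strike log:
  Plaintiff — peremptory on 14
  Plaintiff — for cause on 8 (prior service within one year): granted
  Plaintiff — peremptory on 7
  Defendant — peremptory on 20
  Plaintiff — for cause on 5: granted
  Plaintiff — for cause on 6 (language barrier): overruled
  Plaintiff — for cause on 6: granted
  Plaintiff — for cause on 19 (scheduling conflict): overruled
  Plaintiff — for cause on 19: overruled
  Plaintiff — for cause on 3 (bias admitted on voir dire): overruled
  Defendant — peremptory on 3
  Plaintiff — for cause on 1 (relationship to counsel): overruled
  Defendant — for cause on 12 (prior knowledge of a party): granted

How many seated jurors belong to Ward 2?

Removed: #3, #5, #6, #7, #8, #12, #14, #20.
Seated jurors 1–6: #1, #2, #4, #9, #10, #11.
Of those, in Ward 2: #10, #11 → 2.

2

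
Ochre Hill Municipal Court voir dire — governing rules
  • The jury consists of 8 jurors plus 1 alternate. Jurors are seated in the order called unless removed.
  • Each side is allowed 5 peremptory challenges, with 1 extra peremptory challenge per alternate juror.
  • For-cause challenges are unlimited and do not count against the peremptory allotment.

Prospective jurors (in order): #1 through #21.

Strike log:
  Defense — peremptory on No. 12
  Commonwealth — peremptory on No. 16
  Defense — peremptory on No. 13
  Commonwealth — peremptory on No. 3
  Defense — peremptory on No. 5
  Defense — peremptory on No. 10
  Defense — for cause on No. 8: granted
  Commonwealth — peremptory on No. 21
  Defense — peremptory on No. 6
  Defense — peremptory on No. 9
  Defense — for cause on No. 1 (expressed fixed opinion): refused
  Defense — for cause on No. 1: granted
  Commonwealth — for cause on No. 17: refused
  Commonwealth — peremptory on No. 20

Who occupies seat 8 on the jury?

Removed: #1, #3, #5, #6, #8, #9, #10, #12, #13, #16, #20, #21. (#17 stays — for-cause denied.)
Filling seats in venire order through position 8: #2, #4, #7, #11, #14, #15, #17, #18.
So seat 8 is #18.

18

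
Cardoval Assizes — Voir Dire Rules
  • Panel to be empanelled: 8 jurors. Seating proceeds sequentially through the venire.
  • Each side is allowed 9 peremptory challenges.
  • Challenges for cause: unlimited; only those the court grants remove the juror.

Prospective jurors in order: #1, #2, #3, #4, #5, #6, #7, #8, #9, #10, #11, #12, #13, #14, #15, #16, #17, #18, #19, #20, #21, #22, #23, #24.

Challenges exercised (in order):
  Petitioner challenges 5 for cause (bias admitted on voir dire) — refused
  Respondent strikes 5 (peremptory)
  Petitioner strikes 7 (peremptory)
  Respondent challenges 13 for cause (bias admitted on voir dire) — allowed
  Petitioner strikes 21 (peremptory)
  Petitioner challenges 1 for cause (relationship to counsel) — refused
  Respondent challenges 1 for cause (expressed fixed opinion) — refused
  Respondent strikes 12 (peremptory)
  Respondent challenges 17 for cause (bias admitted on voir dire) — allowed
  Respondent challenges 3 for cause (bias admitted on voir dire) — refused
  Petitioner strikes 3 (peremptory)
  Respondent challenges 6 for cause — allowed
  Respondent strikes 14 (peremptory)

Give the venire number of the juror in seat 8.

15

Removed: #3, #5, #6, #7, #12, #13, #14, #17, #21. (#1 stays — for-cause denied.)
Filling seats in venire order through position 8: #1, #2, #4, #8, #9, #10, #11, #15.
So seat 8 is #15.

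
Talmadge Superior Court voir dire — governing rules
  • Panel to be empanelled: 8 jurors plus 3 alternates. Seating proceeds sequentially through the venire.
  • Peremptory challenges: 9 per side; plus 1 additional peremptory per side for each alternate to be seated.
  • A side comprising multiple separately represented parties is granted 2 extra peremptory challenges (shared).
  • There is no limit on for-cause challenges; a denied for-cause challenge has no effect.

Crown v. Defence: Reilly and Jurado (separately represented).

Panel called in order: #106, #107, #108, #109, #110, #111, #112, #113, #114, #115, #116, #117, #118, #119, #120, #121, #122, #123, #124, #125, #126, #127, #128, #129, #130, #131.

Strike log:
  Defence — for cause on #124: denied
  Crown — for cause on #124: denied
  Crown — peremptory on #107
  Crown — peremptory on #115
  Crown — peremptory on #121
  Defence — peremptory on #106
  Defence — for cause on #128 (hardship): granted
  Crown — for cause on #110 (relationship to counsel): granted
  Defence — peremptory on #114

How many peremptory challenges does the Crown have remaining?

9

Crown allotment: 9 base + 1 × 3 alternates = 12.
Crown peremptories used: #107, #115, #121 — 3 (for-cause on #124, #110 don't count).
Remaining: 12 − 3 = 9.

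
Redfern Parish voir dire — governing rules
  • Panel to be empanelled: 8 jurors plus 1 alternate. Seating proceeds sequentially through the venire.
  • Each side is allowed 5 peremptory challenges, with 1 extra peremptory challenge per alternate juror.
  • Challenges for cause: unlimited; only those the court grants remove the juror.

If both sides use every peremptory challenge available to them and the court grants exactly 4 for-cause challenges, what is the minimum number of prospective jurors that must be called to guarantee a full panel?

25

Seats to fill: 8 + 1 alternates = 9.
Peremptories: 5 + 1×1 = 6 per side × 2 sides = 12.
For-cause removals: 4.
Minimum venire: 9 + 12 + 4 = 25.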